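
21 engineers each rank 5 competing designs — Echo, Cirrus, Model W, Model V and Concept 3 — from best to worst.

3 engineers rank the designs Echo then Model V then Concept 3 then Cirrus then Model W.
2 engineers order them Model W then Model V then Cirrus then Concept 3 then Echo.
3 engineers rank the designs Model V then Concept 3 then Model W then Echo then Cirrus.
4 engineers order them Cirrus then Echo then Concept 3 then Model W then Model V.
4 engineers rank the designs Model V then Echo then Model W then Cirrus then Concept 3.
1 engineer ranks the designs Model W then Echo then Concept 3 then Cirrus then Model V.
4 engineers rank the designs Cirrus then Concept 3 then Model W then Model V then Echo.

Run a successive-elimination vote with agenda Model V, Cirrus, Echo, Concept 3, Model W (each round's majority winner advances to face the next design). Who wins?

Round 1: Model V vs Cirrus — 12–9, Model V advances.
Round 2: Model V vs Echo — 13–8, Model V advances.
Round 3: Model V vs Concept 3 — 12–9, Model V advances.
Round 4: Model V vs Model W — 10–11, Model W advances.
The agenda winner is Model W.

Model W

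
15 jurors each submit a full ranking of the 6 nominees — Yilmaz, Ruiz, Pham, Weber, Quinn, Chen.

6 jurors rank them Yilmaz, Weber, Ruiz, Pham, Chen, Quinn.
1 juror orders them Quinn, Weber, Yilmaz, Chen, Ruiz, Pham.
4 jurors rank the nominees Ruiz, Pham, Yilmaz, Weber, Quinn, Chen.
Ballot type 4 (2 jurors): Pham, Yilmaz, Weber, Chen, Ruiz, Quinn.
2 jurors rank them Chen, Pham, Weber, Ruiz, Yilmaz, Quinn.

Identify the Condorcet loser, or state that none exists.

Head-to-head results (15 jurors):
Yilmaz vs Ruiz: 6+1+2 = 9 for Yilmaz, 6 for Ruiz — Yilmaz by 9–6.
Yilmaz vs Pham: 6+1 = 7 for Yilmaz, 8 for Pham — Pham by 8–7.
Yilmaz vs Weber: Yilmaz is ranked higher on 6+4+2 = 12 ballots, Weber on 3. Yilmaz wins 12–3.
Yilmaz vs Quinn: Yilmaz preferred on 6+4+2+2 = 14 ballots; Yilmaz wins 14–1.
Yilmaz vs Chen: 6+1+4+2 = 13 for Yilmaz, 2 for Chen — Yilmaz by 13–2.
Ruiz vs Pham: Ruiz wins 11–4.
Ruiz vs Weber: Weber, 11–4.
Ruiz vs Quinn: Ruiz, 14–1.
Ruiz vs Chen: Ruiz is ranked higher on 6+4 = 10 ballots, Chen on 5. Ruiz wins 10–5.
Pham vs Weber: Pham, 8–7.
Pham vs Quinn: Pham wins 14–1.
Pham vs Chen: Pham wins 12–3.
Weber–Quinn: Weber 14–1.
Weber vs Chen: 6+1+4+2 = 13 for Weber, 2 for Chen — Weber by 13–2.
Quinn vs Chen: Chen, 10–5.
Quinn is beaten in every head-to-head and is the Condorcet loser.

Quinn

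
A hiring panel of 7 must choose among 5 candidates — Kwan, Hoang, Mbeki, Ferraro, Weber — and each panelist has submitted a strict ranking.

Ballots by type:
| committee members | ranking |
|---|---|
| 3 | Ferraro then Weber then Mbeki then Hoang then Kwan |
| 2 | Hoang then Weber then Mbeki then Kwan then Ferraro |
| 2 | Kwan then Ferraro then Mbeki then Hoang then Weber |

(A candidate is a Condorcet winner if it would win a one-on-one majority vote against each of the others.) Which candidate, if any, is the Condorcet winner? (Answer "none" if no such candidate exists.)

none

Head-to-head results (7 committee members):
Kwan vs Hoang: Hoang, 5–2.
Kwan vs Mbeki: Kwan preferred on 2 ballots; Mbeki wins 5–2.
Kwan vs Ferraro: Kwan is ranked higher on 2+2 = 4 ballots, Ferraro on 3. Kwan wins 4–3.
Kwan vs Weber: Kwan preferred on 2 ballots; Weber wins 5–2.
Hoang vs Mbeki: 2 to 5, Mbeki.
Hoang vs Ferraro: Ferraro wins 5–2.
Hoang–Weber: Hoang 4–3.
Mbeki vs Ferraro: Mbeki is ranked higher on 2 ballots, Ferraro on 5. Ferraro wins 5–2.
Mbeki vs Weber: Mbeki is ranked higher on 2 ballots, Weber on 5. Weber wins 5–2.
Ferraro vs Weber: 3+2 = 5 for Ferraro, 2 for Weber — Ferraro by 5–2.
Every candidate loses at least once (Kwan loses to Hoang; Hoang loses to Mbeki; Mbeki loses to Ferraro; Ferraro loses to Kwan; Weber loses to Hoang). The majority relation contains the cycle Kwan > Ferraro > Hoang > Kwan, so there is no Condorcet winner.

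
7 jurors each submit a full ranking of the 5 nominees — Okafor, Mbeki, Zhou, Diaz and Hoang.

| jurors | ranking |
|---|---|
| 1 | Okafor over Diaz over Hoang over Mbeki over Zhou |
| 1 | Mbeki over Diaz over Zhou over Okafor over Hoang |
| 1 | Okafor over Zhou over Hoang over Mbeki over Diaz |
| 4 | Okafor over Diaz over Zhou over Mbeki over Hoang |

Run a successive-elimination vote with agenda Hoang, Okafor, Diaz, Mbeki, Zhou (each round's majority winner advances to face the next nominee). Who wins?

Round 1: Hoang vs Okafor — 0–7, Okafor advances.
Round 2: Okafor vs Diaz — 6–1, Okafor advances.
Round 3: Okafor vs Mbeki — 6–1, Okafor advances.
Round 4: Okafor vs Zhou — 6–1, Okafor advances.
Okafor survives the agenda.

Okafor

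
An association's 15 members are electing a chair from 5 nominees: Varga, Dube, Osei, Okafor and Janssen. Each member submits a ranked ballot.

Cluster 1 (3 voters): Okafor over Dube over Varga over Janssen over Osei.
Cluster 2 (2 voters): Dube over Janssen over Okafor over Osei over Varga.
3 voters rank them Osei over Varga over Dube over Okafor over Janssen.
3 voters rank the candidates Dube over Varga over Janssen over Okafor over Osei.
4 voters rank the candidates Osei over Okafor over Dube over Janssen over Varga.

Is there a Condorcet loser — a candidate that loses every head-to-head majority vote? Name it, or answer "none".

Head-to-head results (15 voters):
Varga vs Dube: 3 for Varga, 12 for Dube — Dube by 12–3.
Varga vs Osei: Osei wins 9–6.
Varga vs Okafor: Okafor wins 9–6.
Varga vs Janssen: 9 to 6, Varga.
Dube–Osei: Dube 8–7.
Dube vs Okafor: 8 to 7, Dube.
Dube vs Janssen: 15 to 0, Dube.
Osei vs Okafor: Osei is ranked higher on 3+4 = 7 ballots, Okafor on 8. Okafor wins 8–7.
Osei vs Janssen: Osei preferred on 3+4 = 7 ballots; Janssen wins 8–7.
Okafor vs Janssen: Okafor wins 10–5.
No candidate is winless: Varga beats Janssen; Dube beats Varga; Osei beats Varga; Okafor beats Varga; Janssen beats Osei. There is no Condorcet loser.

none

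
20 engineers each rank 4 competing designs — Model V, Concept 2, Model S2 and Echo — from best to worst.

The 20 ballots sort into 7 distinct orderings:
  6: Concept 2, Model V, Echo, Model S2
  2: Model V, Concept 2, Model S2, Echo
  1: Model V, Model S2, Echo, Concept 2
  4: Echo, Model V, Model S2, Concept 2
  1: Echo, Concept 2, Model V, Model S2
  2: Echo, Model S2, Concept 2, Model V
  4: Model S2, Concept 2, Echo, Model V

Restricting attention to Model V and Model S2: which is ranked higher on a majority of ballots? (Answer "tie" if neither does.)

Model V

Ballots ranking Model V above Model S2: 6 + 2 + 1 + 4 + 1 = 14.
Ballots ranking Model S2 above Model V: 20 − 14 = 6.
Model V wins the head-to-head 14–6.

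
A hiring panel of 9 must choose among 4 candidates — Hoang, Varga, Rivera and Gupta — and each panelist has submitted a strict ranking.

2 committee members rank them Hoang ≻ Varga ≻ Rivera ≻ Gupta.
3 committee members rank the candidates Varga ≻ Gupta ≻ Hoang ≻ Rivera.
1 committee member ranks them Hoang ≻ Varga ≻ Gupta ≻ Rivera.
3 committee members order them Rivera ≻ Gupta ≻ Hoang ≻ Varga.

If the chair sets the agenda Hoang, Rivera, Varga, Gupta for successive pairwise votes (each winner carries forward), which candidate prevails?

Round 1: Hoang vs Rivera — 6–3, Hoang advances.
Round 2: Hoang vs Varga — 6–3, Hoang advances.
Round 3: Hoang vs Gupta — 3–6, Gupta advances.
The agenda winner is Gupta.

Gupta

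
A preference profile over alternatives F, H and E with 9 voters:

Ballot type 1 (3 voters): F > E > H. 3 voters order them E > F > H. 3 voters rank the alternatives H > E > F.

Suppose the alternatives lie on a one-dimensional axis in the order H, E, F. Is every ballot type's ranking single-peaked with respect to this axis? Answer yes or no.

yes

Axis positions: H=1, E=2, F=3.
Ballot type 1 (peak F at position 3): ranking walks positions 3-2-1, expanding outward from the peak — single-peaked.
Ballot type 2 (peak E at position 2): ranking walks positions 2-3-1, expanding outward from the peak — single-peaked.
Ballot type 3 (peak H at position 1): ranking walks positions 1-2-3, expanding outward from the peak — single-peaked.
Every ranking is single-peaked on this axis.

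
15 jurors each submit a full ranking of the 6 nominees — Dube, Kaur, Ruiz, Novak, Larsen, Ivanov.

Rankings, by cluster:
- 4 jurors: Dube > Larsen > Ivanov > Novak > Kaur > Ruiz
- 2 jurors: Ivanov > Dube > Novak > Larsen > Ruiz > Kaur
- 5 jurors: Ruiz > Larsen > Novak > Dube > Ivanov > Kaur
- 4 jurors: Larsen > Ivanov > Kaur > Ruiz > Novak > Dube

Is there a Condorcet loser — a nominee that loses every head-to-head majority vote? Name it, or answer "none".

none

Pairwise majorities:
Dube vs Kaur: Dube, 11–4.
Dube vs Ruiz: Dube is ranked higher on 4+2 = 6 ballots, Ruiz on 9. Ruiz wins 9–6.
Dube vs Novak: Dube preferred on 4+2 = 6 ballots; Novak wins 9–6.
Dube–Larsen: Larsen 9–6.
Dube vs Ivanov: 9 to 6, Dube.
Kaur vs Ruiz: 4+4 = 8 for Kaur, 7 for Ruiz — Kaur by 8–7.
Kaur vs Novak: Novak wins 11–4.
Kaur vs Larsen: 0 to 15, Larsen.
Kaur vs Ivanov: 0 for Kaur, 15 for Ivanov — Ivanov by 15–0.
Ruiz vs Novak: Ruiz preferred on 5+4 = 9 ballots; Ruiz wins 9–6.
Ruiz vs Larsen: Larsen wins 10–5.
Ruiz vs Ivanov: Ivanov, 10–5.
Novak vs Larsen: 2 for Novak, 13 for Larsen — Larsen by 13–2.
Novak vs Ivanov: Ivanov, 10–5.
Larsen vs Ivanov: Larsen wins 13–2.
Each nominee has at least one pairwise win (Dube beats Kaur; Kaur beats Ruiz; Ruiz beats Dube; Novak beats Dube; Larsen beats Dube; Ivanov beats Kaur) — no Condorcet loser.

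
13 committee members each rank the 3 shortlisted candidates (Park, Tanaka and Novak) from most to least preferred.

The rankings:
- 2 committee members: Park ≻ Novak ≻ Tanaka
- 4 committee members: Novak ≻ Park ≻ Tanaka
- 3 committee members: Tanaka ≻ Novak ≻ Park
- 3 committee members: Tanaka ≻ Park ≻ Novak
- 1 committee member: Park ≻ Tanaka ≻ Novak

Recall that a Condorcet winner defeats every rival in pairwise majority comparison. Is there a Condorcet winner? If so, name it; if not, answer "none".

none

Check each pair by majority over 13 ballots:
Park–Tanaka: Park 7–6.
Park vs Novak: Novak, 7–6.
Tanaka vs Novak: Tanaka wins 7–6.
Every candidate loses at least once (Park loses to Novak; Tanaka loses to Park; Novak loses to Tanaka). The majority relation contains the cycle Park → Tanaka → Novak → Park, so there is no Condorcet winner.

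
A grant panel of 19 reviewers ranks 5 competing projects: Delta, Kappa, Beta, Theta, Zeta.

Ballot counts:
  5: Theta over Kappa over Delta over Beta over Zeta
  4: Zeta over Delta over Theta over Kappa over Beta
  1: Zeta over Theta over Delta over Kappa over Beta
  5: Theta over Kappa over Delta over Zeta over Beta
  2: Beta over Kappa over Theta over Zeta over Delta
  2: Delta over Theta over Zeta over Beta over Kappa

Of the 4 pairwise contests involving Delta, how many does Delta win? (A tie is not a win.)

Delta against each rival (19 reviewers):
Delta vs Kappa: Kappa, 12–7.
Delta vs Beta: 5+4+1+5+2 = 17 for Delta, 2 for Beta — Delta by 17–2.
Delta vs Theta: Theta wins 13–6.
Delta vs Zeta: Delta preferred on 5+5+2 = 12 ballots; Delta wins 12–7.
Delta beats Beta, Zeta; loses to Kappa, Theta — 2 pairwise wins.

2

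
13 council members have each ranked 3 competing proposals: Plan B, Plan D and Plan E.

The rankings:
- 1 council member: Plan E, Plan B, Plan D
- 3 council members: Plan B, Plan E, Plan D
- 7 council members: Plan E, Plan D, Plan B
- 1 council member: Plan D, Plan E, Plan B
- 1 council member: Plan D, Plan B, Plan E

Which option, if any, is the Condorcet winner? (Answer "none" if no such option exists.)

Check each pair by majority over 13 ballots:
Plan B–Plan D: Plan D 9–4.
Plan B vs Plan E: 4 to 9, Plan E.
Plan D vs Plan E: 2 to 11, Plan E.
Plan E beats each of Plan B, Plan D — Plan E is the Condorcet winner.

Plan E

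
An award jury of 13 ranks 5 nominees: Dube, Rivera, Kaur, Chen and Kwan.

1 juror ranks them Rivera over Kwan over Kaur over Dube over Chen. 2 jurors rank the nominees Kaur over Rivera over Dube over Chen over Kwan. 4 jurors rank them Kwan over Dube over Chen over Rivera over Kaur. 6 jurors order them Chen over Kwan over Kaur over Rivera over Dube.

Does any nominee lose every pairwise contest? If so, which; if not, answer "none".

none

Head-to-head results (13 jurors):
Dube vs Rivera: Dube preferred on 4 ballots; Rivera wins 9–4.
Dube vs Kaur: Dube preferred on 4 ballots; Kaur wins 9–4.
Dube vs Chen: Dube preferred on 1+2+4 = 7 ballots; Dube wins 7–6.
Dube vs Kwan: Dube preferred on 2 ballots; Kwan wins 11–2.
Rivera vs Kaur: Kaur, 8–5.
Rivera vs Chen: 3 to 10, Chen.
Rivera vs Kwan: 1+2 = 3 for Rivera, 10 for Kwan — Kwan by 10–3.
Kaur vs Chen: Chen, 10–3.
Kaur vs Kwan: Kwan, 11–2.
Chen vs Kwan: 2+6 = 8 for Chen, 5 for Kwan — Chen by 8–5.
No nominee is winless: Dube beats Chen; Rivera beats Dube; Kaur beats Dube; Chen beats Rivera; Kwan beats Dube. There is no Condorcet loser.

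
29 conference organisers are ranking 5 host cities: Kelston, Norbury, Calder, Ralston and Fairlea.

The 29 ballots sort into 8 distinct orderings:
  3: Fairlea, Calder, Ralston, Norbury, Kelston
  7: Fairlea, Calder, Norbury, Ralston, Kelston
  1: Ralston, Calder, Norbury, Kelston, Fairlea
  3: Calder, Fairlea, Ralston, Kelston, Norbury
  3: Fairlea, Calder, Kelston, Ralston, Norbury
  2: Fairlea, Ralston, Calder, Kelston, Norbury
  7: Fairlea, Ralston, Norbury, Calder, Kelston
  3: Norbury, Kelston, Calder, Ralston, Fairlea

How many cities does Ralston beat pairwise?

2

Ralston against each rival (29 organisers):
Ralston vs Kelston: Ralston, 23–6.
Ralston vs Norbury: Ralston, 19–10.
Ralston vs Calder: Calder wins 19–10.
Ralston vs Fairlea: 1+3 = 4 for Ralston, 25 for Fairlea — Fairlea by 25–4.
Ralston beats Kelston, Norbury; loses to Calder, Fairlea — 2 pairwise wins.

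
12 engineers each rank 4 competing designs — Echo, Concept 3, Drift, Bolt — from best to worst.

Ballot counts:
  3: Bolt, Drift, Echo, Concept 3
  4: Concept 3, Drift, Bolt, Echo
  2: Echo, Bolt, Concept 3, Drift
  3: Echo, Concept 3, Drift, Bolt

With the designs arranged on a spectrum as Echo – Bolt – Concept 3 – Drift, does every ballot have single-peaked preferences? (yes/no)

no

Axis positions: Echo=1, Bolt=2, Concept 3=3, Drift=4.
Ballot type 1: ranking walks positions 2-4-1-3; Drift is ranked above Concept 3 even though Concept 3 lies between Drift and the peak Bolt on the axis — preferences dip and rise again. Not single-peaked.
Ballot type 2 (peak Concept 3 at position 3): ranking walks positions 3-4-2-1, expanding outward from the peak — single-peaked.
Ballot type 3 (peak Echo at position 1): ranking walks positions 1-2-3-4, expanding outward from the peak — single-peaked.
Ballot type 4: ranking walks positions 1-3-4-2; Concept 3 is ranked above Bolt even though Bolt lies between Concept 3 and the peak Echo on the axis — preferences dip and rise again. Not single-peaked.
Ballot type 1 violates single-peakedness, so the profile is not single-peaked on this axis.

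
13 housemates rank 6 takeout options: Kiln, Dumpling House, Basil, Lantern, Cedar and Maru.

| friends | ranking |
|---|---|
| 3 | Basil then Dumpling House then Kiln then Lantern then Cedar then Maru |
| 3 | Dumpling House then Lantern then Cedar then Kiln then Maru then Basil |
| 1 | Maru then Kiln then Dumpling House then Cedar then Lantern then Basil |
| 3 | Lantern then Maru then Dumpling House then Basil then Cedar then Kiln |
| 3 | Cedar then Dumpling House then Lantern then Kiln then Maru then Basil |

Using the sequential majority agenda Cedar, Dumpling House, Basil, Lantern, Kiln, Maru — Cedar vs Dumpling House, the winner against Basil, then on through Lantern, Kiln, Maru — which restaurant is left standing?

Round 1: Cedar vs Dumpling House — 3–10, Dumpling House advances.
Round 2: Dumpling House vs Basil — 10–3, Dumpling House advances.
Round 3: Dumpling House vs Lantern — 10–3, Dumpling House advances.
Round 4: Dumpling House vs Kiln — 12–1, Dumpling House advances.
Round 5: Dumpling House vs Maru — 9–4, Dumpling House advances.
The agenda winner is Dumpling House.

Dumpling House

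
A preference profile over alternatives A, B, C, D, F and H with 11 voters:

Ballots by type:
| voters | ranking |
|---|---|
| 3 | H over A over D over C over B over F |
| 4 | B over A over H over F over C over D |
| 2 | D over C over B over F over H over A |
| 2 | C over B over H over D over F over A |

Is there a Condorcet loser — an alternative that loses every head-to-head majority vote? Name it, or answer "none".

Head-to-head results (11 voters):
A vs B: B, 8–3.
A vs C: A, 7–4.
A vs D: A preferred on 3+4 = 7 ballots; A wins 7–4.
A vs F: A, 7–4.
A vs H: H wins 7–4.
B vs C: B preferred on 4 ballots; C wins 7–4.
B vs D: B, 6–5.
B–F: B 11–0.
B vs H: 8 to 3, B.
C vs D: C wins 6–5.
C vs F: C is ranked higher on 3+2+2 = 7 ballots, F on 4. C wins 7–4.
C vs H: C is ranked higher on 2+2 = 4 ballots, H on 7. H wins 7–4.
D vs F: D wins 7–4.
D vs H: 2 to 9, H.
F vs H: F preferred on 2 ballots; H wins 9–2.
F is beaten in every head-to-head and is the Condorcet loser.

F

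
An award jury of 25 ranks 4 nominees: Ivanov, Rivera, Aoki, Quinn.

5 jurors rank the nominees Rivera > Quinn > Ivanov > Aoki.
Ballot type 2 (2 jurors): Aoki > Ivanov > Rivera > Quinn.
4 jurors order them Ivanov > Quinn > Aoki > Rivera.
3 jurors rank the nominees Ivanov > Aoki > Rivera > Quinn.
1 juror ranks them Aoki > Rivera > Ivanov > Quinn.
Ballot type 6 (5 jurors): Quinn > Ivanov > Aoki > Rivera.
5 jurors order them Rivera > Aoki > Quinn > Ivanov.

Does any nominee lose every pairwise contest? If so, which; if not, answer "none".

Head-to-head results (25 jurors):
Ivanov vs Rivera: Ivanov, 14–11.
Ivanov vs Aoki: Ivanov preferred on 5+4+3+5 = 17 ballots; Ivanov wins 17–8.
Ivanov vs Quinn: Ivanov is ranked higher on 2+4+3+1 = 10 ballots, Quinn on 15. Quinn wins 15–10.
Rivera–Aoki: Aoki 15–10.
Rivera vs Quinn: Rivera, 16–9.
Aoki vs Quinn: Aoki is ranked higher on 2+3+1+5 = 11 ballots, Quinn on 14. Quinn wins 14–11.
Each nominee has at least one pairwise win (Ivanov beats Rivera; Rivera beats Quinn; Aoki beats Rivera; Quinn beats Ivanov) — no Condorcet loser.

none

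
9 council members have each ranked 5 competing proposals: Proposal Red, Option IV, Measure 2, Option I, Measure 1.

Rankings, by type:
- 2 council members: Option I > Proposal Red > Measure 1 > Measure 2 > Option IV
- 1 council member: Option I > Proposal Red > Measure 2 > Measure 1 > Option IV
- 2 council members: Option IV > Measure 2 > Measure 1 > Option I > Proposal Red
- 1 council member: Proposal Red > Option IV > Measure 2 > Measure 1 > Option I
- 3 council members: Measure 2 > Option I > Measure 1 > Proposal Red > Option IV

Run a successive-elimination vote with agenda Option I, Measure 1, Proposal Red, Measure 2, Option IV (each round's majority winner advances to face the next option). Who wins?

Measure 2

Round 1: Option I vs Measure 1 — 6–3, Option I advances.
Round 2: Option I vs Proposal Red — 8–1, Option I advances.
Round 3: Option I vs Measure 2 — 3–6, Measure 2 advances.
Round 4: Measure 2 vs Option IV — 6–3, Measure 2 advances.
Measure 2 survives the agenda.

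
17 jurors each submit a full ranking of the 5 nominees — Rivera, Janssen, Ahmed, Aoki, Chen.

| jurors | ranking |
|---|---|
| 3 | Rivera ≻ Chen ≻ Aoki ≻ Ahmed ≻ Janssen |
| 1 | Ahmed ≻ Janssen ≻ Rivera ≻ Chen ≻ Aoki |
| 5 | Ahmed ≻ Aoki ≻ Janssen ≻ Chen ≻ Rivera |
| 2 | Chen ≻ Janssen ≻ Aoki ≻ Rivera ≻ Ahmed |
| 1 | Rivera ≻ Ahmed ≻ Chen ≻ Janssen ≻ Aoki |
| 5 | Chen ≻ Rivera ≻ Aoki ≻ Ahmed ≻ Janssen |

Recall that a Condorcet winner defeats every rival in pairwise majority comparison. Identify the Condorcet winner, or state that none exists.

Pairwise majorities:
Rivera vs Janssen: 9 to 8, Rivera.
Rivera vs Ahmed: 3+2+1+5 = 11 for Rivera, 6 for Ahmed — Rivera by 11–6.
Rivera vs Aoki: 3+1+1+5 = 10 for Rivera, 7 for Aoki — Rivera by 10–7.
Rivera vs Chen: 5 to 12, Chen.
Janssen vs Ahmed: Janssen preferred on 2 ballots; Ahmed wins 15–2.
Janssen vs Aoki: Janssen is ranked higher on 1+2+1 = 4 ballots, Aoki on 13. Aoki wins 13–4.
Janssen vs Chen: Janssen preferred on 1+5 = 6 ballots; Chen wins 11–6.
Ahmed vs Aoki: Ahmed is ranked higher on 1+5+1 = 7 ballots, Aoki on 10. Aoki wins 10–7.
Ahmed vs Chen: Ahmed is ranked higher on 1+5+1 = 7 ballots, Chen on 10. Chen wins 10–7.
Aoki vs Chen: 5 to 12, Chen.
Chen beats each of Rivera, Janssen, Ahmed, Aoki — Chen is the Condorcet winner.

Chen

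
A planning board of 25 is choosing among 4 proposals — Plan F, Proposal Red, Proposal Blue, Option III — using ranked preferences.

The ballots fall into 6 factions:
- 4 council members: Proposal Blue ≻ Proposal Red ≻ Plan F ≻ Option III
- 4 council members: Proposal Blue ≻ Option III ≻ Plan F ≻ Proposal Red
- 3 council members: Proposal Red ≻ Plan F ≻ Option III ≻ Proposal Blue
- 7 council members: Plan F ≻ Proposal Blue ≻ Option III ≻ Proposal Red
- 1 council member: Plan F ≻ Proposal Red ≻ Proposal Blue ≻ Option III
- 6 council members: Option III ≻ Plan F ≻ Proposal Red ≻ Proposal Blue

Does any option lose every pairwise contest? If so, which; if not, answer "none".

Proposal Red

Head-to-head results (25 council members):
Plan F vs Proposal Red: Plan F, 18–7.
Plan F vs Proposal Blue: Plan F wins 17–8.
Plan F–Option III: Plan F 15–10.
Proposal Red vs Proposal Blue: 3+1+6 = 10 for Proposal Red, 15 for Proposal Blue — Proposal Blue by 15–10.
Proposal Red vs Option III: Option III, 17–8.
Proposal Blue vs Option III: 4+4+7+1 = 16 for Proposal Blue, 9 for Option III — Proposal Blue by 16–9.
Proposal Red is beaten in every head-to-head and is the Condorcet loser.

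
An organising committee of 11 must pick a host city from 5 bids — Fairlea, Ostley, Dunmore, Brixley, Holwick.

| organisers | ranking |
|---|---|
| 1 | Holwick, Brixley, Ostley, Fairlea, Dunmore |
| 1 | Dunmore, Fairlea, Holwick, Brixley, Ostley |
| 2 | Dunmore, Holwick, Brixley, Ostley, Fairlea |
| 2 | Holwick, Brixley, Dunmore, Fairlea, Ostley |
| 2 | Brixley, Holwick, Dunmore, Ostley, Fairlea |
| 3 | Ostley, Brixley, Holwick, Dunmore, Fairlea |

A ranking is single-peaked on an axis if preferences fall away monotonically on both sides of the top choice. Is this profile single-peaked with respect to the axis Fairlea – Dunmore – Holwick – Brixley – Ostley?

no

Axis positions: Fairlea=1, Dunmore=2, Holwick=3, Brixley=4, Ostley=5.
Group 1: ranking walks positions 3-4-5-1-2; Fairlea is ranked above Dunmore even though Dunmore lies between Fairlea and the peak Holwick on the axis — preferences dip and rise again. Not single-peaked.
Group 2 (peak Dunmore at position 2): ranking walks positions 2-1-3-4-5, expanding outward from the peak — single-peaked.
Group 3 (peak Dunmore at position 2): ranking walks positions 2-3-4-5-1, expanding outward from the peak — single-peaked.
Group 4 (peak Holwick at position 3): ranking walks positions 3-4-2-1-5, expanding outward from the peak — single-peaked.
Group 5 (peak Brixley at position 4): ranking walks positions 4-3-2-5-1, expanding outward from the peak — single-peaked.
Group 6 (peak Ostley at position 5): ranking walks positions 5-4-3-2-1, expanding outward from the peak — single-peaked.
Group 1 violates single-peakedness, so the profile is not single-peaked on this axis.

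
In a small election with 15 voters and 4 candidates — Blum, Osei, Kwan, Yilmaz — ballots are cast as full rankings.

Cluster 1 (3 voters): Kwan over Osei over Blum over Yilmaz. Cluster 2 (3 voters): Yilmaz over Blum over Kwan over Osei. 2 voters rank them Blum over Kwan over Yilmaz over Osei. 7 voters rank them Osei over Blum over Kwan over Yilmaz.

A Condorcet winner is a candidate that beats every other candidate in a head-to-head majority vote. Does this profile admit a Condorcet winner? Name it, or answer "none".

none

Pairwise majorities:
Blum vs Osei: 5 to 10, Osei.
Blum vs Kwan: 3+2+7 = 12 for Blum, 3 for Kwan — Blum by 12–3.
Blum vs Yilmaz: 3+2+7 = 12 for Blum, 3 for Yilmaz — Blum by 12–3.
Osei vs Kwan: 7 to 8, Kwan.
Osei vs Yilmaz: 10 to 5, Osei.
Kwan vs Yilmaz: Kwan is ranked higher on 3+2+7 = 12 ballots, Yilmaz on 3. Kwan wins 12–3.
Each candidate drops at least one matchup (Blum loses to Osei; Osei loses to Kwan; Kwan loses to Blum; Yilmaz loses to Blum); the cycle Blum > Kwan > Osei > Blum rules out a Condorcet winner.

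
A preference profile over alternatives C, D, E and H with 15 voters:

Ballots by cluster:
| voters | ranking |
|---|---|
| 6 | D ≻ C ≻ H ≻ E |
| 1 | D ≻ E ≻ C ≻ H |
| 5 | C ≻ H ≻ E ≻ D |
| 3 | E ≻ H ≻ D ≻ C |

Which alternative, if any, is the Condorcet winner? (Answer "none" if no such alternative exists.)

none

Check each pair by majority over 15 ballots:
C vs D: C preferred on 5 ballots; D wins 10–5.
C vs E: C preferred on 6+5 = 11 ballots; C wins 11–4.
C vs H: 12 to 3, C.
D–E: E 8–7.
D–H: H 8–7.
E vs H: 1+3 = 4 for E, 11 for H — H by 11–4.
No alternative is unbeaten: C loses to D; D loses to E; E loses to C; H loses to C. In particular C > E > D > C is a majority cycle — no Condorcet winner exists.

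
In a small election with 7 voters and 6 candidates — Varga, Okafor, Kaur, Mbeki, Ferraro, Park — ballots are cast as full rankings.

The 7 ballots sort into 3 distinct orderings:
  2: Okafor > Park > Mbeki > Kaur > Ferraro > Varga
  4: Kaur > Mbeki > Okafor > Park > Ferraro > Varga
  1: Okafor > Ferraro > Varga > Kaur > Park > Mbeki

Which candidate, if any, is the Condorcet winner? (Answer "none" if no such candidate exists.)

Pairwise majorities:
Varga vs Okafor: Okafor wins 7–0.
Varga vs Kaur: Kaur wins 6–1.
Varga vs Mbeki: Mbeki, 6–1.
Varga vs Ferraro: Ferraro, 7–0.
Varga vs Park: Park wins 6–1.
Okafor vs Kaur: Kaur, 4–3.
Okafor vs Mbeki: Mbeki, 4–3.
Okafor vs Ferraro: Okafor, 7–0.
Okafor vs Park: Okafor wins 7–0.
Kaur–Mbeki: Kaur 5–2.
Kaur vs Ferraro: Kaur, 6–1.
Kaur vs Park: Kaur, 5–2.
Mbeki vs Ferraro: Mbeki, 6–1.
Mbeki vs Park: Mbeki wins 4–3.
Ferraro vs Park: Park, 6–1.
Kaur beats each of Varga, Okafor, Mbeki, Ferraro, Park — Kaur is the Condorcet winner.

Kaur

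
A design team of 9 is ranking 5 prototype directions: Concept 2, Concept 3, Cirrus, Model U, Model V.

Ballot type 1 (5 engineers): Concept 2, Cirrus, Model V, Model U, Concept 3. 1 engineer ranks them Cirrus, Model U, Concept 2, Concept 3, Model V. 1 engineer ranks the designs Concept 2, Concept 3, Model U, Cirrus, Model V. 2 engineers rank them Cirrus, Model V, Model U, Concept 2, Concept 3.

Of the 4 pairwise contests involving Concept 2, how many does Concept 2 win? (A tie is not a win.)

Concept 2 against each rival (9 engineers):
Concept 2–Concept 3: Concept 2 9–0.
Concept 2 vs Cirrus: Concept 2 wins 6–3.
Concept 2 vs Model U: Concept 2, 6–3.
Concept 2 vs Model V: Concept 2 is ranked higher on 5+1+1 = 7 ballots, Model V on 2. Concept 2 wins 7–2.
Concept 2 beats Concept 3, Cirrus, Model U, Model V — 4 pairwise wins.

4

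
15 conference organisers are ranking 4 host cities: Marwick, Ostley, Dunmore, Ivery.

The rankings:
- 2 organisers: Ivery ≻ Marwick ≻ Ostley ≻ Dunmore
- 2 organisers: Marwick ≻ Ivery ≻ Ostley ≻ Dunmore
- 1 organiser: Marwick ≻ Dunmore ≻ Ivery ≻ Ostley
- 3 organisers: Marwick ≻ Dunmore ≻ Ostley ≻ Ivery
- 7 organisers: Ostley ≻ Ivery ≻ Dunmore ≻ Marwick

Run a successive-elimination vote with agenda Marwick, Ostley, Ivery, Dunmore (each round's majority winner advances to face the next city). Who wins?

Round 1: Marwick vs Ostley — 8–7, Marwick advances.
Round 2: Marwick vs Ivery — 6–9, Ivery advances.
Round 3: Ivery vs Dunmore — 11–4, Ivery advances.
The agenda winner is Ivery.

Ivery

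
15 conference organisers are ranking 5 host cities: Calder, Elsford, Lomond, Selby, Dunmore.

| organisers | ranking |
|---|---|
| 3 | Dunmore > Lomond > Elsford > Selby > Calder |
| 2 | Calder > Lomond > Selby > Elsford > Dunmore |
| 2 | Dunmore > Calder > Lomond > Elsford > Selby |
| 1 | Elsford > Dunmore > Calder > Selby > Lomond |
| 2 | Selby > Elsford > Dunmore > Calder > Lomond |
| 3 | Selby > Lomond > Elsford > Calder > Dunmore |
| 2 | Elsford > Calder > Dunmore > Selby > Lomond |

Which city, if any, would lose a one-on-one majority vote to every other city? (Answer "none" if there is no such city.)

Head-to-head results (15 organisers):
Calder vs Elsford: 4 to 11, Elsford.
Calder vs Lomond: 2+2+1+2+2 = 9 for Calder, 6 for Lomond — Calder by 9–6.
Calder vs Selby: Calder is ranked higher on 2+2+1+2 = 7 ballots, Selby on 8. Selby wins 8–7.
Calder vs Dunmore: 7 to 8, Dunmore.
Elsford vs Lomond: 5 to 10, Lomond.
Elsford vs Selby: Elsford, 8–7.
Elsford–Dunmore: Elsford 10–5.
Lomond vs Selby: 7 to 8, Selby.
Lomond vs Dunmore: Lomond preferred on 2+3 = 5 ballots; Dunmore wins 10–5.
Selby vs Dunmore: Dunmore wins 8–7.
Each city has at least one pairwise win (Calder beats Lomond; Elsford beats Calder; Lomond beats Elsford; Selby beats Calder; Dunmore beats Calder) — no Condorcet loser.

none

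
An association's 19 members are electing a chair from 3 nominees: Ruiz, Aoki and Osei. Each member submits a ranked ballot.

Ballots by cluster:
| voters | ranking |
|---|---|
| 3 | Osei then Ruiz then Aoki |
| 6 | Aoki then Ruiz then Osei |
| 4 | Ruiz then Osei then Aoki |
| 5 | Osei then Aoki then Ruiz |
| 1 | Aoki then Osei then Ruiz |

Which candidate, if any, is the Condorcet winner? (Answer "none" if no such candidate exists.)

none

Pairwise majorities:
Ruiz vs Aoki: Aoki wins 12–7.
Ruiz vs Osei: 10 to 9, Ruiz.
Aoki vs Osei: Aoki preferred on 6+1 = 7 ballots; Osei wins 12–7.
No candidate is unbeaten: Ruiz loses to Aoki; Aoki loses to Osei; Osei loses to Ruiz. In particular Ruiz beats Osei beats Aoki beats Ruiz is a majority cycle — no Condorcet winner exists.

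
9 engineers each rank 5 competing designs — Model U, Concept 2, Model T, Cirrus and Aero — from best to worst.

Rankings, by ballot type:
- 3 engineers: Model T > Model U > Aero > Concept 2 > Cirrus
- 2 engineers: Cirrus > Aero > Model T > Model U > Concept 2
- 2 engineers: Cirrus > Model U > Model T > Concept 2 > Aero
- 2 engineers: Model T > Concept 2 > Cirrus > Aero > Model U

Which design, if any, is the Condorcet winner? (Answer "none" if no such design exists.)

Pairwise majorities:
Model U vs Concept 2: 3+2+2 = 7 for Model U, 2 for Concept 2 — Model U by 7–2.
Model U vs Model T: 2 for Model U, 7 for Model T — Model T by 7–2.
Model U vs Cirrus: Model U preferred on 3 ballots; Cirrus wins 6–3.
Model U vs Aero: 5 to 4, Model U.
Concept 2 vs Model T: 0 to 9, Model T.
Concept 2 vs Cirrus: 5 to 4, Concept 2.
Concept 2 vs Aero: 4 to 5, Aero.
Model T vs Cirrus: Model T is ranked higher on 3+2 = 5 ballots, Cirrus on 4. Model T wins 5–4.
Model T vs Aero: 7 to 2, Model T.
Cirrus vs Aero: Cirrus is ranked higher on 2+2+2 = 6 ballots, Aero on 3. Cirrus wins 6–3.
Model T beats each of Model U, Concept 2, Cirrus, Aero — Model T is the Condorcet winner.

Model T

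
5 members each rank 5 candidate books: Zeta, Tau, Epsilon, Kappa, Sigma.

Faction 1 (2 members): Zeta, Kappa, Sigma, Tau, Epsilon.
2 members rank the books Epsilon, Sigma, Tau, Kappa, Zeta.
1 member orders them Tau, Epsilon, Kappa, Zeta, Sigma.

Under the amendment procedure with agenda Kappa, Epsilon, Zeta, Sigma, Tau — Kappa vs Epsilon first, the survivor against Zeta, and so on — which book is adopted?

Round 1: Kappa vs Epsilon — 2–3, Epsilon advances.
Round 2: Epsilon vs Zeta — 3–2, Epsilon advances.
Round 3: Epsilon vs Sigma — 3–2, Epsilon advances.
Round 4: Epsilon vs Tau — 2–3, Tau advances.
Tau survives the agenda.

Tau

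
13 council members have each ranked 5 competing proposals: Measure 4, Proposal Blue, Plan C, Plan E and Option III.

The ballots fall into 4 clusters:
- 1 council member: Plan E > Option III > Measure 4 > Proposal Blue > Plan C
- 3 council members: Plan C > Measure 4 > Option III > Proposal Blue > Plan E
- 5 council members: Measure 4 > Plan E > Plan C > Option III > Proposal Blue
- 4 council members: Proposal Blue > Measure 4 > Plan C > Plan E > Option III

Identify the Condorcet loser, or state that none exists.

Pairwise majorities:
Measure 4 vs Proposal Blue: Measure 4, 9–4.
Measure 4 vs Plan C: Measure 4 preferred on 1+5+4 = 10 ballots; Measure 4 wins 10–3.
Measure 4 vs Plan E: Measure 4, 12–1.
Measure 4 vs Option III: Measure 4 is ranked higher on 3+5+4 = 12 ballots, Option III on 1. Measure 4 wins 12–1.
Proposal Blue–Plan C: Plan C 8–5.
Proposal Blue–Plan E: Proposal Blue 7–6.
Proposal Blue vs Option III: 4 to 9, Option III.
Plan C vs Plan E: Plan C preferred on 3+4 = 7 ballots; Plan C wins 7–6.
Plan C vs Option III: Plan C preferred on 3+5+4 = 12 ballots; Plan C wins 12–1.
Plan E vs Option III: Plan E, 10–3.
No option is winless: Measure 4 beats Proposal Blue; Proposal Blue beats Plan E; Plan C beats Proposal Blue; Plan E beats Option III; Option III beats Proposal Blue. There is no Condorcet loser.

none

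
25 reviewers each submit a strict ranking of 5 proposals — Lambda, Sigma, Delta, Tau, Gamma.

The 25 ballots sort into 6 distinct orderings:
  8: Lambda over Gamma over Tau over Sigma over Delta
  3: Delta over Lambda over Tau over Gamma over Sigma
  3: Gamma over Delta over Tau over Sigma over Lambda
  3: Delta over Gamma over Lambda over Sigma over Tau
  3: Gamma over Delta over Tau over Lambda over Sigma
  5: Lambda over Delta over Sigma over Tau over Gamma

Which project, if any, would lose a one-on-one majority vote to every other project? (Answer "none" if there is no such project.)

Sigma

Pairwise majorities:
Lambda vs Sigma: Lambda wins 22–3.
Lambda vs Delta: Lambda wins 13–12.
Lambda vs Tau: Lambda wins 19–6.
Lambda vs Gamma: Lambda wins 16–9.
Sigma vs Delta: 8 for Sigma, 17 for Delta — Delta by 17–8.
Sigma vs Tau: Tau wins 17–8.
Sigma vs Gamma: 5 for Sigma, 20 for Gamma — Gamma by 20–5.
Delta vs Tau: 3+3+3+3+5 = 17 for Delta, 8 for Tau — Delta by 17–8.
Delta vs Gamma: Delta preferred on 3+3+5 = 11 ballots; Gamma wins 14–11.
Tau–Gamma: Gamma 17–8.
Only Sigma has no wins; Sigma is the Condorcet loser.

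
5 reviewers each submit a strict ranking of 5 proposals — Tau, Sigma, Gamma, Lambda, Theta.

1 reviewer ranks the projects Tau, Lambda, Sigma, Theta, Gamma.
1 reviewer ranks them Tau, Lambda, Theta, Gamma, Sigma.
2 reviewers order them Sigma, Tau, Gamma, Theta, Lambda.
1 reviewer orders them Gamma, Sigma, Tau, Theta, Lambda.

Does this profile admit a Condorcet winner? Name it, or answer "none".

Sigma

Check each pair by majority over 5 ballots:
Tau vs Sigma: Sigma, 3–2.
Tau vs Gamma: Tau wins 4–1.
Tau vs Lambda: Tau, 5–0.
Tau vs Theta: Tau wins 5–0.
Sigma–Gamma: Sigma 3–2.
Sigma vs Lambda: Sigma, 3–2.
Sigma vs Theta: Sigma, 4–1.
Gamma vs Lambda: Gamma, 3–2.
Gamma vs Theta: Gamma, 3–2.
Lambda vs Theta: Theta wins 3–2.
Sigma wins every pairwise contest, so Sigma is the Condorcet winner.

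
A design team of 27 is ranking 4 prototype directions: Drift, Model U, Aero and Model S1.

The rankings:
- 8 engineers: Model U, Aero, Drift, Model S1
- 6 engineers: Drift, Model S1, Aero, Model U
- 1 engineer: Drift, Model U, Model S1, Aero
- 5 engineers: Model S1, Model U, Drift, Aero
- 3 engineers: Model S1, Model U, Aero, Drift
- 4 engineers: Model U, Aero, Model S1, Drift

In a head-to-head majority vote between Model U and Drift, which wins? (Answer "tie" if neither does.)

Ballots ranking Model U above Drift: 8 + 5 + 3 + 4 = 20.
Ballots ranking Drift above Model U: 27 − 20 = 7.
Model U wins the head-to-head 20–7.

Model U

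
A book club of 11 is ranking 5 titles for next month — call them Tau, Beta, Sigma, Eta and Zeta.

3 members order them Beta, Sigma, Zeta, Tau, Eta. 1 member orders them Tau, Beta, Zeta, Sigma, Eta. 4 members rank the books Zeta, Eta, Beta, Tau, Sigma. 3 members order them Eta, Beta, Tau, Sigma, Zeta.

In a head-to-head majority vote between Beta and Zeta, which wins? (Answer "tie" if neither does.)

Ballots ranking Beta above Zeta: 3 + 1 + 3 = 7.
Ballots ranking Zeta above Beta: 11 − 7 = 4.
Beta wins the head-to-head 7–4.

Beta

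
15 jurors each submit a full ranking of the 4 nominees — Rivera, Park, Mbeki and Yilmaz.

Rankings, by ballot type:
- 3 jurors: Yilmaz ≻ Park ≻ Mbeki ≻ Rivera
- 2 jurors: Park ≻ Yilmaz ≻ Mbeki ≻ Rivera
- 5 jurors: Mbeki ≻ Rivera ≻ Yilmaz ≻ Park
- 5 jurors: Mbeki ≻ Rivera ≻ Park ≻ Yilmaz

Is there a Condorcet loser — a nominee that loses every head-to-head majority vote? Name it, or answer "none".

Pairwise majorities:
Rivera vs Park: Rivera wins 10–5.
Rivera–Mbeki: Mbeki 15–0.
Rivera vs Yilmaz: Rivera is ranked higher on 5+5 = 10 ballots, Yilmaz on 5. Rivera wins 10–5.
Park vs Mbeki: Park preferred on 3+2 = 5 ballots; Mbeki wins 10–5.
Park vs Yilmaz: Park is ranked higher on 2+5 = 7 ballots, Yilmaz on 8. Yilmaz wins 8–7.
Mbeki vs Yilmaz: Mbeki preferred on 5+5 = 10 ballots; Mbeki wins 10–5.
Park is beaten in every head-to-head and is the Condorcet loser.

Park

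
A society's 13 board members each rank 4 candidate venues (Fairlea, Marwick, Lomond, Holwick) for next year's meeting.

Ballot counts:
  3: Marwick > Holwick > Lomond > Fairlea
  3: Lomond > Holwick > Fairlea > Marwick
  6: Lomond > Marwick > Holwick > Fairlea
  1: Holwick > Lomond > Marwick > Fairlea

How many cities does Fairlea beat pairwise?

0

Fairlea against each rival (13 organisers):
Fairlea vs Marwick: 3 to 10, Marwick.
Fairlea vs Lomond: Lomond wins 13–0.
Fairlea vs Holwick: Fairlea preferred on 0 ballots; Holwick wins 13–0.
Fairlea beats no one; loses to Marwick, Lomond, Holwick — 0 pairwise wins.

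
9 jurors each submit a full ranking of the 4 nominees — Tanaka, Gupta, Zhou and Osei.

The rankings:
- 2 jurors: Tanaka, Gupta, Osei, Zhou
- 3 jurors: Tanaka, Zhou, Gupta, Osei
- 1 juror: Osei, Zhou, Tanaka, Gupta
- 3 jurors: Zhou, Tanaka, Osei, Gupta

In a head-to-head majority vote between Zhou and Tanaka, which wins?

Ballots ranking Zhou above Tanaka: 1 + 3 = 4.
Ballots ranking Tanaka above Zhou: 9 − 4 = 5.
Tanaka wins the head-to-head 5–4.

Tanaka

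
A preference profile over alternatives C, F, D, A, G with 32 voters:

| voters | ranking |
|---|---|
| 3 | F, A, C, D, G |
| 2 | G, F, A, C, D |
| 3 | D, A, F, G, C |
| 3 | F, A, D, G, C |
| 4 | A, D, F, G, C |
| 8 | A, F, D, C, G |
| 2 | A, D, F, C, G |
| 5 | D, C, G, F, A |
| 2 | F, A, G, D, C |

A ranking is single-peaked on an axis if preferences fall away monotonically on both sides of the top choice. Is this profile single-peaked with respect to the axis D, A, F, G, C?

Axis positions: D=1, A=2, F=3, G=4, C=5.
Ballot type 1: ranking walks positions 3-2-5-1-4; C is ranked above G even though G lies between C and the peak F on the axis — preferences dip and rise again. Not single-peaked.
Ballot type 2 (peak G at position 4): ranking walks positions 4-3-2-5-1, expanding outward from the peak — single-peaked.
Ballot type 3 (peak D at position 1): ranking walks positions 1-2-3-4-5, expanding outward from the peak — single-peaked.
Ballot type 4 (peak F at position 3): ranking walks positions 3-2-1-4-5, expanding outward from the peak — single-peaked.
Ballot type 5 (peak A at position 2): ranking walks positions 2-1-3-4-5, expanding outward from the peak — single-peaked.
Ballot type 6: ranking walks positions 2-3-1-5-4; C is ranked above G even though G lies between C and the peak A on the axis — preferences dip and rise again. Not single-peaked.
Ballot type 7: ranking walks positions 2-1-3-5-4; C is ranked above G even though G lies between C and the peak A on the axis — preferences dip and rise again. Not single-peaked.
Ballot type 8: ranking walks positions 1-5-4-3-2; C is ranked above A even though A lies between C and the peak D on the axis — preferences dip and rise again. Not single-peaked.
Ballot type 9 (peak F at position 3): ranking walks positions 3-2-4-1-5, expanding outward from the peak — single-peaked.
Ballot type 1 violates single-peakedness, so the profile is not single-peaked on this axis.

no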